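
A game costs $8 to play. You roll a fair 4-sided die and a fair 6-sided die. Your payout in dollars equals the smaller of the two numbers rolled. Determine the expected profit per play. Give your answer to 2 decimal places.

-$5.92

Distribution of the smaller of the two numbers rolled: 1 w.p. 3/8, 2 w.p. 7/24, 3 w.p. 5/24, 4 w.p. 1/8
E[payout] = (3/8)·1 + (7/24)·2 + (5/24)·3 + (1/8)·4 = 25/12
Expected profit = 25/12 − 8 = -71/12 ≈ -$5.92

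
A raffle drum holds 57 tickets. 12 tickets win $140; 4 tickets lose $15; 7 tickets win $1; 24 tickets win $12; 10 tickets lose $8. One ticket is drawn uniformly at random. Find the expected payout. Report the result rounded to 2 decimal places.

$32.19

E[payout] = (12/57)·140 + (4/57)·(-15) + (7/57)·1 + (24/57)·12 + (10/57)·(-8) = 1835/57
≈ $32.19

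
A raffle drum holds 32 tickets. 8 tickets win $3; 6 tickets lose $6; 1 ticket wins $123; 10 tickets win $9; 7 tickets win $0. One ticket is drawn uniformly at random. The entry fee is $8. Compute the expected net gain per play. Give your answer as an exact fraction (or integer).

E[payout] = (8/32)·3 + (6/32)·(-6) + (1/32)·123 + (10/32)·9 + (7/32)·0 = 201/32
Expected profit = 201/32 − 8 = -55/32

-55/32 dollars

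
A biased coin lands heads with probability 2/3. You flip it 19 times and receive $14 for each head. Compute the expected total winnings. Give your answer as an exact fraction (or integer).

532/3 dollars

E[#heads] = 19·2/3 = 38/3 (linearity over flips).
E[winnings] = 14·38/3 = 532/3.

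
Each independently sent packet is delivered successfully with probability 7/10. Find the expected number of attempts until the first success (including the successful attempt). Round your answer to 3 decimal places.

For a geometric distribution, E[trials] = 1/p = 1/(7/10) = 10/7.
≈ 1.429

1.429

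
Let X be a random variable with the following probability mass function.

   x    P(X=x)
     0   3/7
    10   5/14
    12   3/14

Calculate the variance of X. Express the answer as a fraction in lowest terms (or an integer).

E[X] = (3/7)·0 + (5/14)·10 + (3/14)·12 = 43/7
E[X²] = (3/7)·0 + (5/14)·100 + (3/14)·144 = 466/7
Var(X) = 466/7 − (43/7)² = 1413/49

1413/49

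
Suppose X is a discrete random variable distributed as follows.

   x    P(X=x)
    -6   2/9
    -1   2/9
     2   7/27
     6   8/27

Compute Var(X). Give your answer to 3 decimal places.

E[X] = (2/9)·(-6) + (2/9)·(-1) + (7/27)·2 + (8/27)·6 = 20/27
E[X²] = (2/9)·36 + (2/9)·1 + (7/27)·4 + (8/27)·36 = 538/27
Var(X) = 538/27 − (20/27)² = 14126/729 ≈ 19.377

19.377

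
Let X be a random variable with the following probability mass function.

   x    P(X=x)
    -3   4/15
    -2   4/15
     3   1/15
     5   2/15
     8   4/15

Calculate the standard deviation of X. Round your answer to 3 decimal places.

4.657

E[X] = 5/3, E[X²] = 367/15
Var(X) = E[X²] − (E[X])² = 367/15 − 25/9 = 976/45
SD(X) = √(976/45) ≈ 4.657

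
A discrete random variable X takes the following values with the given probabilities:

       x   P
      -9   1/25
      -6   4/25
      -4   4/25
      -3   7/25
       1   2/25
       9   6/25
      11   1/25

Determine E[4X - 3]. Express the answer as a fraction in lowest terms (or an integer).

E[4x-3] = (1/25)·(-39) + (4/25)·(-27) + (4/25)·(-19) + (7/25)·(-15) + (2/25)·1 + (6/25)·33 + (1/25)·41
     = -87/25

-87/25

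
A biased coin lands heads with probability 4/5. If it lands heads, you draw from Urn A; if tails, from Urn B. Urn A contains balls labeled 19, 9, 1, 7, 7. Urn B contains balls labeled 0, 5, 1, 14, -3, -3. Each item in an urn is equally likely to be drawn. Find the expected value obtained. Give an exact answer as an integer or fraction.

551/75

E[X | Urn A] = (19 + 9 + 1 + 7 + 7)/5 = 43/5
E[X | Urn B] = (0 + 5 + 1 + 14 − 3 − 3)/6 = 7/3
E[X] = (4/5)·43/5 + (1/5)·7/3 = 551/75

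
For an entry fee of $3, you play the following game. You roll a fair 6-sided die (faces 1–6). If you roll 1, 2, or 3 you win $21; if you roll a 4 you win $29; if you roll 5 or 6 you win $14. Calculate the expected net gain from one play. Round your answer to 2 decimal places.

E[payout] = (1/3)·14 + (1/2)·21 + (1/6)·29 = 20
Expected profit = 20 − 3 = 17 ≈ $17.00

$17.00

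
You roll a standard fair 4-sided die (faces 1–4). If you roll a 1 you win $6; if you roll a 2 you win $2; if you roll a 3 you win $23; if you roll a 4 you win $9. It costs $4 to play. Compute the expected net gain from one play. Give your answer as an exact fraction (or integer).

E[payout] = (1/4)·2 + (1/4)·6 + (1/4)·9 + (1/4)·23 = 10
Expected profit = 10 − 4 = 6

$6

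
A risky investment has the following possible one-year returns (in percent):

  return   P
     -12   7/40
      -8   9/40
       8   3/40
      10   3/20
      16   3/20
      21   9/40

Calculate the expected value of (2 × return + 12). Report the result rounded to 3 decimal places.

22.650

E[2x+12] = (7/40)·(-12) + (9/40)·(-4) + (3/40)·28 + (3/20)·32 + (3/20)·44 + (9/40)·54
     = 453/20 ≈ 22.650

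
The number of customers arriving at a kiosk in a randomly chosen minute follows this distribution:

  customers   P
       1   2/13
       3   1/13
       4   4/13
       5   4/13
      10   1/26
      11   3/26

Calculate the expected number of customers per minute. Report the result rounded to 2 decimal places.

E[X] = (2/13)·1 + (1/13)·3 + (4/13)·4 + (4/13)·5 + (1/26)·10 + (3/26)·11
     = 125/26 ≈ 4.81

4.81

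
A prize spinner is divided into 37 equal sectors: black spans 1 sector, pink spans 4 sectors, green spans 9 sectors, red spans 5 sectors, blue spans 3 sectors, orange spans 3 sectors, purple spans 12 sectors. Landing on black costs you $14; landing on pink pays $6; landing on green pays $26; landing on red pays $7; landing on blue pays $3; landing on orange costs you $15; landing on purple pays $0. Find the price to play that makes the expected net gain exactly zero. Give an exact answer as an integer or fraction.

E[payout] = (1/37)·(-14) + (4/37)·6 + (9/37)·26 + (5/37)·7 + (3/37)·3 + (3/37)·(-15) + (12/37)·0 = 243/37
Fair fee = E[payout] = 243/37

243/37 dollars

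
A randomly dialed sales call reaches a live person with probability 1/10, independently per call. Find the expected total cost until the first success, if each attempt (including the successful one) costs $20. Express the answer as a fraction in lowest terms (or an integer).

E[#attempts] = 1/p = 10; E[cost] = 20·10 = 200.

$200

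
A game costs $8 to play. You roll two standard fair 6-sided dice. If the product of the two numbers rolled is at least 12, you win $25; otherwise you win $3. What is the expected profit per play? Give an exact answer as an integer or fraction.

97/18 dollars

E[payout] = (19/36)·3 + (17/36)·25 = 241/18
Expected profit = 241/18 − 8 = 97/18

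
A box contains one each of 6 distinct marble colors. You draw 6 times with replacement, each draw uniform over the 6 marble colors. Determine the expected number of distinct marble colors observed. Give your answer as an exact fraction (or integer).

Let Xⱼ=1 if type j appears at least once. P(Xⱼ=1) = 1 − ((6−1)/6)^6 = 31031/46656.
E[#distinct] = 6·31031/46656 = 31031/7776.

31031/7776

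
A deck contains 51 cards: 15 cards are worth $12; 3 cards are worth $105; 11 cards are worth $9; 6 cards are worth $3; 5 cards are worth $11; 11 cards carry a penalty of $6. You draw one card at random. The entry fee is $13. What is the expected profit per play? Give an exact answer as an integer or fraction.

-62/51 dollars

E[payout] = (15/51)·12 + (3/51)·105 + (11/51)·9 + (6/51)·3 + (5/51)·11 + (11/51)·(-6) = 601/51
Expected profit = 601/51 − 13 = -62/51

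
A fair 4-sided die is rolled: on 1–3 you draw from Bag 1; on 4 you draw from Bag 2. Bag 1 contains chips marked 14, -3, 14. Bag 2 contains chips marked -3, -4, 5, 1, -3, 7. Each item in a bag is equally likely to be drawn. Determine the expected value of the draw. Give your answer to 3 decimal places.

6.375

E[X | Bag 1] = (14 − 3 + 14)/3 = 25/3
E[X | Bag 2] = (-3 − 4 + 5 + 1 − 3 + 7)/6 = 1/2
E[X] = (3/4)·25/3 + (1/4)·1/2 = 51/8 ≈ 6.375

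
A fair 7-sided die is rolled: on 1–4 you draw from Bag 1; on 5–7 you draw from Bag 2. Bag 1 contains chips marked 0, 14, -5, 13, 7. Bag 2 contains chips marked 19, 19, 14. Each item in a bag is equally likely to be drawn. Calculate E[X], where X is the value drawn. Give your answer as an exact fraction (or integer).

E[X | Bag 1] = (0 + 14 − 5 + 13 + 7)/5 = 29/5
E[X | Bag 2] = (19 + 19 + 14)/3 = 52/3
E[X] = (4/7)·29/5 + (3/7)·52/3 = 376/35

376/35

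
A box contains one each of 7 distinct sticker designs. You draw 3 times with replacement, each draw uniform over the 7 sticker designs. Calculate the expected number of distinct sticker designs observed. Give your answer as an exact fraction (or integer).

127/49

Let Xⱼ=1 if type j appears at least once. P(Xⱼ=1) = 1 − ((7−1)/7)^3 = 127/343.
E[#distinct] = 7·127/343 = 127/49.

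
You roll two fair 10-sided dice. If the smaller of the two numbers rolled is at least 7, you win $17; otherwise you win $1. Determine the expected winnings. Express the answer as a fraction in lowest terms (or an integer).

E[payout] = (21/25)·1 + (4/25)·17 = 89/25

89/25 dollars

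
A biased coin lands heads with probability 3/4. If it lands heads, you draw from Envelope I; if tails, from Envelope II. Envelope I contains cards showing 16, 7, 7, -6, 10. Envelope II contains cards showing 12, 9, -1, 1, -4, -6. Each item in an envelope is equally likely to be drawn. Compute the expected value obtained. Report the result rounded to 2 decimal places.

5.56

E[X | Envelope I] = (16 + 7 + 7 − 6 + 10)/5 = 34/5
E[X | Envelope II] = (12 + 9 − 1 + 1 − 4 − 6)/6 = 11/6
E[X] = (3/4)·34/5 + (1/4)·11/6 = 667/120 ≈ 5.56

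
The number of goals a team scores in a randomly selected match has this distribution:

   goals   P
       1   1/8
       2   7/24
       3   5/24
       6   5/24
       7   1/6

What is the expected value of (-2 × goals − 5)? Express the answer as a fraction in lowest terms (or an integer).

-25/2

E[-2x-5] = (1/8)·(-7) + (7/24)·(-9) + (5/24)·(-11) + (5/24)·(-17) + (1/6)·(-19)
     = -25/2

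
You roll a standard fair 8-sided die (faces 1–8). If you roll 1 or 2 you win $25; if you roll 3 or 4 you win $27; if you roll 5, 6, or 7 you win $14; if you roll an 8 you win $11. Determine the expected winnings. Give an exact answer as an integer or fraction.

157/8 dollars

E[payout] = (1/8)·11 + (3/8)·14 + (1/4)·25 + (1/4)·27 = 157/8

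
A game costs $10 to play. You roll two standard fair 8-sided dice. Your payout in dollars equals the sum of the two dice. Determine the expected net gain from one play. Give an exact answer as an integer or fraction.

Distribution of the sum of the two dice: 2 w.p. 1/64, 3 w.p. 1/32, 4 w.p. 3/64, 5 w.p. 1/16, 6 w.p. 5/64, 7 w.p. 3/32, …
E[payout] = (1/64)·2 + (1/32)·3 + (3/64)·4 + (1/16)·5 + (5/64)·6 + (3/32)·7 + (7/64)·8 + (1/8)·9 + (7/64)·10 + (3/32)·11 + (5/64)·12 + (1/16)·13 + (3/64)·14 + (1/32)·15 + (1/64)·16 = 9
Expected profit = 9 − 10 = -1

-$1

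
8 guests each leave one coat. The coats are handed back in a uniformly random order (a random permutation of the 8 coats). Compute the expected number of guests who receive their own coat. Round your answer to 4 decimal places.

Let Xᵢ = 1 if person i gets their own coat. For each i, P(Xᵢ=1) = 1/8.
By linearity of expectation, E[X₁+…+X_8] = 8·(1/8) = 1.
≈ 1.0000

1.0000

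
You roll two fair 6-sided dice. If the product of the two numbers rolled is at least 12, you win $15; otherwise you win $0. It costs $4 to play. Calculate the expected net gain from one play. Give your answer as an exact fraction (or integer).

37/12 dollars

E[payout] = (19/36)·0 + (17/36)·15 = 85/12
Expected profit = 85/12 − 4 = 37/12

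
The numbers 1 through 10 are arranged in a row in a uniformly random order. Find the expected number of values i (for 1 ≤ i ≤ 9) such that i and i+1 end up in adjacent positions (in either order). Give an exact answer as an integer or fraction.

9/5

For each i ∈ {1,…,9}, let Xᵢ = 1 if i and i+1 are adjacent. P(Xᵢ=1) = 2·(10−1)!/10! = 2/10.
By linearity, E[ΣXᵢ] = (9)·(2/10) = 9/5.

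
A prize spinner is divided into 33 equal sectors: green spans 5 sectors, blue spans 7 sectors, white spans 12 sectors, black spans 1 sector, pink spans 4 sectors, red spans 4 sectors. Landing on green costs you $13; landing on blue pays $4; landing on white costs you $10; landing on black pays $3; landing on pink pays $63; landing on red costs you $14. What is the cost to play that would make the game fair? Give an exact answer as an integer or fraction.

14/11 dollars

E[payout] = (5/33)·(-13) + (7/33)·4 + (12/33)·(-10) + (1/33)·3 + (4/33)·63 + (4/33)·(-14) = 14/11
Fair fee = E[payout] = 14/11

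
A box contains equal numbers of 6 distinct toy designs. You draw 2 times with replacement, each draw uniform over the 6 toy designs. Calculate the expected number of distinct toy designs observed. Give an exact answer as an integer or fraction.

Let Xⱼ=1 if type j appears at least once. P(Xⱼ=1) = 1 − ((6−1)/6)^2 = 11/36.
E[#distinct] = 6·11/36 = 11/6.

11/6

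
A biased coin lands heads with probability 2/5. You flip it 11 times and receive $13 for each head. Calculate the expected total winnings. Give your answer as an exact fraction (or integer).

286/5 dollars

E[#heads] = 11·2/5 = 22/5 (linearity over flips).
E[winnings] = 13·22/5 = 286/5.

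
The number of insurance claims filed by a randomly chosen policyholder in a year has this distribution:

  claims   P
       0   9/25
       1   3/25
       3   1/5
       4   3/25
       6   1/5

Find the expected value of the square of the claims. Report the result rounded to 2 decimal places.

11.04

E[X²] = (9/25)·0 + (3/25)·1 + (1/5)·9 + (3/25)·16 + (1/5)·36
     = 276/25 ≈ 11.04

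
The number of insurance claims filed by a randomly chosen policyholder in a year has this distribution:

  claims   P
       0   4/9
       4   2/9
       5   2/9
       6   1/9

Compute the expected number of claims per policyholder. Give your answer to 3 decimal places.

2.667

E[X] = (4/9)·0 + (2/9)·4 + (2/9)·5 + (1/9)·6
     = 8/3 ≈ 2.667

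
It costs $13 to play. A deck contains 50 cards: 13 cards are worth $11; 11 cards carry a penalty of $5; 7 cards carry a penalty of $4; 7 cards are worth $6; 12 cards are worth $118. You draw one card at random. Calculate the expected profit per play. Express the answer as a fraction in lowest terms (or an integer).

434/25 dollars

E[payout] = (13/50)·11 + (11/50)·(-5) + (7/50)·(-4) + (7/50)·6 + (12/50)·118 = 759/25
Expected profit = 759/25 − 13 = 434/25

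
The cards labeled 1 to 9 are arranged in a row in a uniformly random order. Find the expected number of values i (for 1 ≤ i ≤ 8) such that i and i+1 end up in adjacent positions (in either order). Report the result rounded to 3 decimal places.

For each i ∈ {1,…,8}, let Xᵢ = 1 if i and i+1 are adjacent. P(Xᵢ=1) = 2·(9−1)!/9! = 2/9.
By linearity, E[ΣXᵢ] = (8)·(2/9) = 16/9.
≈ 1.778

1.778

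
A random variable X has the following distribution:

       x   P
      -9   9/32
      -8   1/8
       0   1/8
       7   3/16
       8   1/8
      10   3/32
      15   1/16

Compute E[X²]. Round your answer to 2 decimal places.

E[X²] = (9/32)·81 + (1/8)·64 + (1/8)·0 + (3/16)·49 + (1/8)·64 + (3/32)·100 + (1/16)·225
     = 2285/32 ≈ 71.41

71.41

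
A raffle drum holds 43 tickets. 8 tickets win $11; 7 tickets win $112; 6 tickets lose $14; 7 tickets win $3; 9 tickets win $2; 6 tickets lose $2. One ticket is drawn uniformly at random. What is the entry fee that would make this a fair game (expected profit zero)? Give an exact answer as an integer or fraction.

E[payout] = (8/43)·11 + (7/43)·112 + (6/43)·(-14) + (7/43)·3 + (9/43)·2 + (6/43)·(-2) = 815/43
Fair fee = E[payout] = 815/43

815/43 dollars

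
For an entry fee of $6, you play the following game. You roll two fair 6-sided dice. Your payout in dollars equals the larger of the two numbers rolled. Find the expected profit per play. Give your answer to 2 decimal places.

Distribution of the larger of the two numbers rolled: 1 w.p. 1/36, 2 w.p. 1/12, 3 w.p. 5/36, 4 w.p. 7/36, 5 w.p. 1/4, 6 w.p. 11/36
E[payout] = (1/36)·1 + (1/12)·2 + (5/36)·3 + (7/36)·4 + (1/4)·5 + (11/36)·6 = 161/36
Expected profit = 161/36 − 6 = -55/36 ≈ -$1.53

-$1.53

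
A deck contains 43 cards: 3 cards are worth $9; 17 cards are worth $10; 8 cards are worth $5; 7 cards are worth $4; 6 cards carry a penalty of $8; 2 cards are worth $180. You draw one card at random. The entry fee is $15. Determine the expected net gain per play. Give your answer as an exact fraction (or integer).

E[payout] = (3/43)·9 + (17/43)·10 + (8/43)·5 + (7/43)·4 + (6/43)·(-8) + (2/43)·180 = 577/43
Expected profit = 577/43 − 15 = -68/43

-68/43 dollars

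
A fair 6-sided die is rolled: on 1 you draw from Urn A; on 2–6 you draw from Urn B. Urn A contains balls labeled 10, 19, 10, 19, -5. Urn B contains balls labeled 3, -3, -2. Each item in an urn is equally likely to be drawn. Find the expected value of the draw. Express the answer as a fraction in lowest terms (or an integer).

109/90

E[X | Urn A] = (10 + 19 + 10 + 19 − 5)/5 = 53/5
E[X | Urn B] = (3 − 3 − 2)/3 = -2/3
E[X] = (1/6)·53/5 + (5/6)·(-2/3) = 109/90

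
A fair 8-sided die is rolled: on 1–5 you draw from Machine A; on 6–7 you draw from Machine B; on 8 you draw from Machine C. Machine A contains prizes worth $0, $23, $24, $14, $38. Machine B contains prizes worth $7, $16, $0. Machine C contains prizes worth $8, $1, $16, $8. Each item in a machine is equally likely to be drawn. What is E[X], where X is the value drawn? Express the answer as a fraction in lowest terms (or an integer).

E[X | Machine A] = (0 + 23 + 24 + 14 + 38)/5 = 99/5
E[X | Machine B] = (7 + 16 + 0)/3 = 23/3
E[X | Machine C] = (8 + 1 + 16 + 8)/4 = 33/4
E[X] = (5/8)·99/5 + (1/4)·23/3 + (1/8)·33/4 = 1471/96

1471/96 dollars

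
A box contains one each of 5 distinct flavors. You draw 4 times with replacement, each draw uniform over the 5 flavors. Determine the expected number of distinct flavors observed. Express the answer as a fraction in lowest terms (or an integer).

369/125

Let Xⱼ=1 if type j appears at least once. P(Xⱼ=1) = 1 − ((5−1)/5)^4 = 369/625.
E[#distinct] = 5·369/625 = 369/125.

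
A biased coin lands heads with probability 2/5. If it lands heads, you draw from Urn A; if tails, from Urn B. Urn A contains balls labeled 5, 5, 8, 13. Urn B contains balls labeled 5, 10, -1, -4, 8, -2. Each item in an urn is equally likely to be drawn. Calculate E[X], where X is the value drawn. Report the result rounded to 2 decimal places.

4.70

E[X | Urn A] = (5 + 5 + 8 + 13)/4 = 31/4
E[X | Urn B] = (5 + 10 − 1 − 4 + 8 − 2)/6 = 8/3
E[X] = (2/5)·31/4 + (3/5)·8/3 = 47/10 ≈ 4.70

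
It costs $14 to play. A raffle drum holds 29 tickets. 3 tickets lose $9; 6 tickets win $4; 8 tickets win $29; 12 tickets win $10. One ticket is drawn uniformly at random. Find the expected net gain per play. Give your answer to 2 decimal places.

-$1.97

E[payout] = (3/29)·(-9) + (6/29)·4 + (8/29)·29 + (12/29)·10 = 349/29
Expected profit = 349/29 − 14 = -57/29 ≈ -$1.97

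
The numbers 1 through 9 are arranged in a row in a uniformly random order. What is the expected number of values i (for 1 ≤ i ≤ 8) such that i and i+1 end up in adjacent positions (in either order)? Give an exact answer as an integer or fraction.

For each i ∈ {1,…,8}, let Xᵢ = 1 if i and i+1 are adjacent. P(Xᵢ=1) = 2·(9−1)!/9! = 2/9.
By linearity, E[ΣXᵢ] = (8)·(2/9) = 16/9.

16/9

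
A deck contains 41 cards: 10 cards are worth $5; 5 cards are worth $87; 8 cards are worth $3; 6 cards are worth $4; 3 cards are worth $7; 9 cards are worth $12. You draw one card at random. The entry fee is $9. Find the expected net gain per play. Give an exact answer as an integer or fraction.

E[payout] = (10/41)·5 + (5/41)·87 + (8/41)·3 + (6/41)·4 + (3/41)·7 + (9/41)·12 = 662/41
Expected profit = 662/41 − 9 = 293/41

293/41 dollars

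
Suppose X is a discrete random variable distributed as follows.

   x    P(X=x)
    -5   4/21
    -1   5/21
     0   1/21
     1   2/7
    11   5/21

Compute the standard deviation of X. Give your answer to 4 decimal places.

5.5818

E[X] = 12/7, E[X²] = 716/21
Var(X) = E[X²] − (E[X])² = 716/21 − 144/49 = 4580/147
SD(X) = √(4580/147) ≈ 5.5818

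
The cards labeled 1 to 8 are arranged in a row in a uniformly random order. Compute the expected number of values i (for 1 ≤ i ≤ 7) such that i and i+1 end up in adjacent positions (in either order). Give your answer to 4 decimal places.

1.7500

For each i ∈ {1,…,7}, let Xᵢ = 1 if i and i+1 are adjacent. P(Xᵢ=1) = 2·(8−1)!/8! = 2/8.
By linearity, E[ΣXᵢ] = (7)·(2/8) = 7/4.
≈ 1.7500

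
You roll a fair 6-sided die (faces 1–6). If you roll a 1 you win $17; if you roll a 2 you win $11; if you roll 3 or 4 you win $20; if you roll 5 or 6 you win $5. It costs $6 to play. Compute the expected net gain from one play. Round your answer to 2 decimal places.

$7.00

E[payout] = (1/3)·5 + (1/6)·11 + (1/6)·17 + (1/3)·20 = 13
Expected profit = 13 − 6 = 7 ≈ $7.00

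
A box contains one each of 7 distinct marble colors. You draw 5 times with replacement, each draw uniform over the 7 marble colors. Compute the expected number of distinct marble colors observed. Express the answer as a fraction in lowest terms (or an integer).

9031/2401

Let Xⱼ=1 if type j appears at least once. P(Xⱼ=1) = 1 − ((7−1)/7)^5 = 9031/16807.
E[#distinct] = 7·9031/16807 = 9031/2401.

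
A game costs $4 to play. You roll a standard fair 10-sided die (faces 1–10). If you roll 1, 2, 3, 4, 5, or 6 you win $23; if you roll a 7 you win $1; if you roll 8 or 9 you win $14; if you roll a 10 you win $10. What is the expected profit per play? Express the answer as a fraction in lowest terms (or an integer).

E[payout] = (1/10)·1 + (1/10)·10 + (1/5)·14 + (3/5)·23 = 177/10
Expected profit = 177/10 − 4 = 137/10

137/10 dollars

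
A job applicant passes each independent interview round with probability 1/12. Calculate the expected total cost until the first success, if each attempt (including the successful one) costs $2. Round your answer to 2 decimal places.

$24.00

E[#attempts] = 1/p = 12; E[cost] = 2·12 = 24.
≈ 24.00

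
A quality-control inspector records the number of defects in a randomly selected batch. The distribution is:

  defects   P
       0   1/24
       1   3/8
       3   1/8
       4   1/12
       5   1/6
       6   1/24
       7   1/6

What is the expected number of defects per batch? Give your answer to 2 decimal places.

3.33

E[X] = (1/24)·0 + (3/8)·1 + (1/8)·3 + (1/12)·4 + (1/6)·5 + (1/24)·6 + (1/6)·7
     = 10/3 ≈ 3.33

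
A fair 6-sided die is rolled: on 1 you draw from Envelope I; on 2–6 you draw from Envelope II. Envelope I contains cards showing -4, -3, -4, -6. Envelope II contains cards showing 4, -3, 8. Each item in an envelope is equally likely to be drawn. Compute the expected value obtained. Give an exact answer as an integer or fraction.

43/24

E[X | Envelope I] = (-4 − 3 − 4 − 6)/4 = -17/4
E[X | Envelope II] = (4 − 3 + 8)/3 = 3
E[X] = (1/6)·(-17/4) + (5/6)·3 = 43/24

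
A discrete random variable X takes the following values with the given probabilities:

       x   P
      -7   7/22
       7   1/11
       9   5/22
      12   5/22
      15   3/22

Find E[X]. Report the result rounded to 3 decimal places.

5.227

E[X] = (7/22)·(-7) + (1/11)·7 + (5/22)·9 + (5/22)·12 + (3/22)·15
     = 115/22 ≈ 5.227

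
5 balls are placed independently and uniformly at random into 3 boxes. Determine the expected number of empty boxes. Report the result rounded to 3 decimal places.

0.395

Let Xⱼ=1 if box j is empty. P(Xⱼ=1) = ((3-1)/3)^5 = 32/243.
By linearity, E[#empty] = 3·32/243 = 32/81.
≈ 0.395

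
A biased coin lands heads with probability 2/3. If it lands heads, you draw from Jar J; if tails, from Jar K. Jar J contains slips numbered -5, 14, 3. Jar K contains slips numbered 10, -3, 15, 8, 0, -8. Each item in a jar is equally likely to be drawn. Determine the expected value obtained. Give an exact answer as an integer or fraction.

35/9

E[X | Jar J] = (-5 + 14 + 3)/3 = 4
E[X | Jar K] = (10 − 3 + 15 + 8 + 0 − 8)/6 = 11/3
E[X] = (2/3)·4 + (1/3)·11/3 = 35/9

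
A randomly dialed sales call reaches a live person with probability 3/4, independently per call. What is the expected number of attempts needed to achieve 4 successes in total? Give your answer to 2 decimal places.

By linearity (sum of 4 independent geometric waits), E[trials] = 4/p = 4/(3/4) = 16/3.
≈ 5.33

5.33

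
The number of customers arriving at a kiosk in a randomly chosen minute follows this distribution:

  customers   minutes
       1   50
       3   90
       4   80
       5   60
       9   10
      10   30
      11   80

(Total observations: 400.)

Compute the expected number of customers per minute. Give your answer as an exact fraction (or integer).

Total = 400, so P(customers=1) = 50/400, etc.
E[X] = (1/8)·1 + (9/40)·3 + (1/5)·4 + (3/20)·5 + (1/40)·9 + (3/40)·10 + (1/5)·11
     = 221/40

221/40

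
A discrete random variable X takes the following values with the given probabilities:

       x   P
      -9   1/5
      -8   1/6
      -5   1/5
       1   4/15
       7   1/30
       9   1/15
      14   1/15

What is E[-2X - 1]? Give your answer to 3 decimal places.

3.200

E[-2x-1] = (1/5)·17 + (1/6)·15 + (1/5)·9 + (4/15)·(-3) + (1/30)·(-15) + (1/15)·(-19) + (1/15)·(-29)
     = 16/5 ≈ 3.200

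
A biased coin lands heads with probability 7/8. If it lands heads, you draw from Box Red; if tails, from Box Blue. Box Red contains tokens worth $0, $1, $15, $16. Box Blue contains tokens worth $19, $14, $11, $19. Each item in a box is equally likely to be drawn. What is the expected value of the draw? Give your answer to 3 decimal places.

$8.969

E[X | Box Red] = (0 + 1 + 15 + 16)/4 = 8
E[X | Box Blue] = (19 + 14 + 11 + 19)/4 = 63/4
E[X] = (7/8)·8 + (1/8)·63/4 = 287/32 ≈ 8.969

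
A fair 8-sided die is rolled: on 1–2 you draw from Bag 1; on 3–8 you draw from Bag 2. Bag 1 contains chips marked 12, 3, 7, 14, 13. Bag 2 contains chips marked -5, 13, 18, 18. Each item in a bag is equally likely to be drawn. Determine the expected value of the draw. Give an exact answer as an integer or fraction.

107/10

E[X | Bag 1] = (12 + 3 + 7 + 14 + 13)/5 = 49/5
E[X | Bag 2] = (-5 + 13 + 18 + 18)/4 = 11
E[X] = (1/4)·49/5 + (3/4)·11 = 107/10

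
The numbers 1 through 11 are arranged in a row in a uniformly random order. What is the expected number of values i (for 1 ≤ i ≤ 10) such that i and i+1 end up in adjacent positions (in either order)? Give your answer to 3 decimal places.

1.818

For each i ∈ {1,…,10}, let Xᵢ = 1 if i and i+1 are adjacent. P(Xᵢ=1) = 2·(11−1)!/11! = 2/11.
By linearity, E[ΣXᵢ] = (10)·(2/11) = 20/11.
≈ 1.818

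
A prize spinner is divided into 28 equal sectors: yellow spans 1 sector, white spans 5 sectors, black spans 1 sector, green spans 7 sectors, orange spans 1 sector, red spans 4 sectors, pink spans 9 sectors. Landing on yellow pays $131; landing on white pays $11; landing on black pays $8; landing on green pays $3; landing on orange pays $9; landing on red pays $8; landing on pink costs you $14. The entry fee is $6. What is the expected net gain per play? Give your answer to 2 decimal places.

-$1.36

E[payout] = (1/28)·131 + (5/28)·11 + (1/28)·8 + (7/28)·3 + (1/28)·9 + (4/28)·8 + (9/28)·(-14) = 65/14
Expected profit = 65/14 − 6 = -19/14 ≈ -$1.36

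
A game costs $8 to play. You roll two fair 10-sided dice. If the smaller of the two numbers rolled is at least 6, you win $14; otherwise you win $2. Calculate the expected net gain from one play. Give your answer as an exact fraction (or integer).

-$3

E[payout] = (3/4)·2 + (1/4)·14 = 5
Expected profit = 5 − 8 = -3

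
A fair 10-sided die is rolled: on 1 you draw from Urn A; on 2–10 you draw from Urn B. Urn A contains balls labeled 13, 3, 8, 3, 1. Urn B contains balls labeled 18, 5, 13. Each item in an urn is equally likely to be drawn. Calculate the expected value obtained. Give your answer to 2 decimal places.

11.36

E[X | Urn A] = (13 + 3 + 8 + 3 + 1)/5 = 28/5
E[X | Urn B] = (18 + 5 + 13)/3 = 12
E[X] = (1/10)·28/5 + (9/10)·12 = 284/25 ≈ 11.36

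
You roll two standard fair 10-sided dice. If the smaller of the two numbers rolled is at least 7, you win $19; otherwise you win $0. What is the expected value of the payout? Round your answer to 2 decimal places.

E[payout] = (21/25)·0 + (4/25)·19 = 76/25
≈ $3.04

$3.04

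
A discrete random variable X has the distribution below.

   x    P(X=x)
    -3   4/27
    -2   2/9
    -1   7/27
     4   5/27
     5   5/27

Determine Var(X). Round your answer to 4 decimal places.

E[X] = (4/27)·(-3) + (2/9)·(-2) + (7/27)·(-1) + (5/27)·4 + (5/27)·5 = 14/27
E[X²] = (4/27)·9 + (2/9)·4 + (7/27)·1 + (5/27)·16 + (5/27)·25 = 272/27
Var(X) = 272/27 − (14/27)² = 7148/729 ≈ 9.8052

9.8052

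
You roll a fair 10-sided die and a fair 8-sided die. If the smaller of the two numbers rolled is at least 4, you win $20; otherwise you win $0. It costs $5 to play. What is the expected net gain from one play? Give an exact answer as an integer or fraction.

E[payout] = (9/16)·0 + (7/16)·20 = 35/4
Expected profit = 35/4 − 5 = 15/4

15/4 dollars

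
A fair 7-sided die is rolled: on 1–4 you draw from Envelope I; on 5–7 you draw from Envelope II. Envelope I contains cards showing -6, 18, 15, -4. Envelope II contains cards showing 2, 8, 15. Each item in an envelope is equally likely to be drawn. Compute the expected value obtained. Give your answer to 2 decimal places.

6.86

E[X | Envelope I] = (-6 + 18 + 15 − 4)/4 = 23/4
E[X | Envelope II] = (2 + 8 + 15)/3 = 25/3
E[X] = (4/7)·23/4 + (3/7)·25/3 = 48/7 ≈ 6.86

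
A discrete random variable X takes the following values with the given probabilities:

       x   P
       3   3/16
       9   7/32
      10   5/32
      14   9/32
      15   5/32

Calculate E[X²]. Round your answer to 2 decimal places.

E[X²] = (3/16)·9 + (7/32)·81 + (5/32)·100 + (9/32)·196 + (5/32)·225
     = 2005/16 ≈ 125.31

125.31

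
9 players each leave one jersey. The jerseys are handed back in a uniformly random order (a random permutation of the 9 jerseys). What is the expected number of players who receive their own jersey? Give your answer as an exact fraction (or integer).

1

Let Xᵢ = 1 if person i gets their own jersey. For each i, P(Xᵢ=1) = 1/9.
By linearity of expectation, E[X₁+…+X_9] = 9·(1/9) = 1.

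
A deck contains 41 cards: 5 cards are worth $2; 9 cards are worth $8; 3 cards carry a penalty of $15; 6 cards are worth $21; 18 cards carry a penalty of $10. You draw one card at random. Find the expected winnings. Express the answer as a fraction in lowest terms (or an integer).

-17/41 dollars

E[payout] = (5/41)·2 + (9/41)·8 + (3/41)·(-15) + (6/41)·21 + (18/41)·(-10) = -17/41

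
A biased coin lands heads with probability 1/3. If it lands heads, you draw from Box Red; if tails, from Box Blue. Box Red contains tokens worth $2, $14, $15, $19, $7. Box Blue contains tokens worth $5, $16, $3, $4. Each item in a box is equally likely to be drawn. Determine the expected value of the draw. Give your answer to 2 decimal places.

E[X | Box Red] = (2 + 14 + 15 + 19 + 7)/5 = 57/5
E[X | Box Blue] = (5 + 16 + 3 + 4)/4 = 7
E[X] = (1/3)·57/5 + (2/3)·7 = 127/15 ≈ 8.47

$8.47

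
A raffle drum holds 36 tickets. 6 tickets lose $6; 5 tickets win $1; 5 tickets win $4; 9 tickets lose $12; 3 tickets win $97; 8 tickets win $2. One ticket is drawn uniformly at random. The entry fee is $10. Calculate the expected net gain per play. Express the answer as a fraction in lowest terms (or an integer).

-43/9 dollars

E[payout] = (6/36)·(-6) + (5/36)·1 + (5/36)·4 + (9/36)·(-12) + (3/36)·97 + (8/36)·2 = 47/9
Expected profit = 47/9 − 10 = -43/9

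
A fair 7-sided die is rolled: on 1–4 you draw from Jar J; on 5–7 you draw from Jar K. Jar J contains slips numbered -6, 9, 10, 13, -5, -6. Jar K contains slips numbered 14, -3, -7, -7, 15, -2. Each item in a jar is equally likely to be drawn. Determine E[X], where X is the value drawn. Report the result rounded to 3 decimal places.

E[X | Jar J] = (-6 + 9 + 10 + 13 − 5 − 6)/6 = 5/2
E[X | Jar K] = (14 − 3 − 7 − 7 + 15 − 2)/6 = 5/3
E[X] = (4/7)·5/2 + (3/7)·5/3 = 15/7 ≈ 2.143

2.143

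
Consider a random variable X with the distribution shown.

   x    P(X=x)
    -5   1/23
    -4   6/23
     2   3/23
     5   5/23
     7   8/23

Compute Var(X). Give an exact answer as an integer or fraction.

11586/529

E[X] = (1/23)·(-5) + (6/23)·(-4) + (3/23)·2 + (5/23)·5 + (8/23)·7 = 58/23
E[X²] = (1/23)·25 + (6/23)·16 + (3/23)·4 + (5/23)·25 + (8/23)·49 = 650/23
Var(X) = 650/23 − (58/23)² = 11586/529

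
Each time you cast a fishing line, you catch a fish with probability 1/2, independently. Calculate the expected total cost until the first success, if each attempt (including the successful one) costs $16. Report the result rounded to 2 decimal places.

$32.00

E[#attempts] = 1/p = 2; E[cost] = 16·2 = 32.
≈ 32.00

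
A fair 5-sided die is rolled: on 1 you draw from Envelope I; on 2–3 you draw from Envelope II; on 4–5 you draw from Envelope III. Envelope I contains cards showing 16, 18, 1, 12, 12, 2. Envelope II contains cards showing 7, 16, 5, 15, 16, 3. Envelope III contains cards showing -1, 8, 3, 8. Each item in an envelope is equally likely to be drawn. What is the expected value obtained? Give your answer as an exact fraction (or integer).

239/30

E[X | Envelope I] = (16 + 18 + 1 + 12 + 12 + 2)/6 = 61/6
E[X | Envelope II] = (7 + 16 + 5 + 15 + 16 + 3)/6 = 31/3
E[X | Envelope III] = (-1 + 8 + 3 + 8)/4 = 9/2
E[X] = (1/5)·61/6 + (2/5)·31/3 + (2/5)·9/2 = 239/30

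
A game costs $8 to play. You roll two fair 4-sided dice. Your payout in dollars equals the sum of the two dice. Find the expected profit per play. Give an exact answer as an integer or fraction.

Distribution of the sum of the two dice: 2 w.p. 1/16, 3 w.p. 1/8, 4 w.p. 3/16, 5 w.p. 1/4, 6 w.p. 3/16, 7 w.p. 1/8, …
E[payout] = (1/16)·2 + (1/8)·3 + (3/16)·4 + (1/4)·5 + (3/16)·6 + (1/8)·7 + (1/16)·8 = 5
Expected profit = 5 − 8 = -3

-$3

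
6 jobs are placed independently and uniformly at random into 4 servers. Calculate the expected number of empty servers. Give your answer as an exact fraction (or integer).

729/1024

Let Xⱼ=1 if server j is empty. P(Xⱼ=1) = ((4-1)/4)^6 = 729/4096.
By linearity, E[#empty] = 4·729/4096 = 729/1024.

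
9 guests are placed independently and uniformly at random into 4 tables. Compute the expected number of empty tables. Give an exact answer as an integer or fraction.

Let Xⱼ=1 if table j is empty. P(Xⱼ=1) = ((4-1)/4)^9 = 19683/262144.
By linearity, E[#empty] = 4·19683/262144 = 19683/65536.

19683/65536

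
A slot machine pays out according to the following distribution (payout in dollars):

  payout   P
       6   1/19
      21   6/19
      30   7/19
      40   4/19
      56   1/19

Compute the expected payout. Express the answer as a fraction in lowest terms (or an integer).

558/19 dollars

E[X] = (1/19)·6 + (6/19)·21 + (7/19)·30 + (4/19)·40 + (1/19)·56
     = 558/19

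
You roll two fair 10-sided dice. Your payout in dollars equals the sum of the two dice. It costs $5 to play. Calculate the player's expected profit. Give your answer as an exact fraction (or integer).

Distribution of the sum of the two dice: 2 w.p. 1/100, 3 w.p. 1/50, 4 w.p. 3/100, 5 w.p. 1/25, 6 w.p. 1/20, 7 w.p. 3/50, …
E[payout] = (1/100)·2 + (1/50)·3 + (3/100)·4 + (1/25)·5 + (1/20)·6 + (3/50)·7 + (7/100)·8 + (2/25)·9 + (9/100)·10 + (1/10)·11 + (9/100)·12 + (2/25)·13 + (7/100)·14 + (3/50)·15 + (1/20)·16 + (1/25)·17 + (3/100)·18 + (1/50)·19 + (1/100)·20 = 11
Expected profit = 11 − 5 = 6

$6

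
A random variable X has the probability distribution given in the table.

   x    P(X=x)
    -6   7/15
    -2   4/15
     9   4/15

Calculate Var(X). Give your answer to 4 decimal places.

38.5956

E[X] = (7/15)·(-6) + (4/15)·(-2) + (4/15)·9 = -14/15
E[X²] = (7/15)·36 + (4/15)·4 + (4/15)·81 = 592/15
Var(X) = 592/15 − (-14/15)² = 8684/225 ≈ 38.5956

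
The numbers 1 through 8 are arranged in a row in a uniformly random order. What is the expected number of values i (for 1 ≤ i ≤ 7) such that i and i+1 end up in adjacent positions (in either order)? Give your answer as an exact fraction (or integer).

For each i ∈ {1,…,7}, let Xᵢ = 1 if i and i+1 are adjacent. P(Xᵢ=1) = 2·(8−1)!/8! = 2/8.
By linearity, E[ΣXᵢ] = (7)·(2/8) = 7/4.

7/4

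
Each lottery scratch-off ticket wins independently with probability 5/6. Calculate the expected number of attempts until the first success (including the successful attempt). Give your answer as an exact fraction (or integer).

For a geometric distribution, E[trials] = 1/p = 1/(5/6) = 6/5.

6/5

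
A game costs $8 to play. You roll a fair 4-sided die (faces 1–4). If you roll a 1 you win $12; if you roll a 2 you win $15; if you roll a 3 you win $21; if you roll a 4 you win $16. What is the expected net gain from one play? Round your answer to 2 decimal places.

$8.00

E[payout] = (1/4)·12 + (1/4)·15 + (1/4)·16 + (1/4)·21 = 16
Expected profit = 16 − 8 = 8 ≈ $8.00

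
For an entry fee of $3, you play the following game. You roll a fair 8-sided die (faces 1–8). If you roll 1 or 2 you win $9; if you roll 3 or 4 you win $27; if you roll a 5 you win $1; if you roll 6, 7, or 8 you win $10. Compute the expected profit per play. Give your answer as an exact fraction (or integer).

79/8 dollars

E[payout] = (1/8)·1 + (1/4)·9 + (3/8)·10 + (1/4)·27 = 103/8
Expected profit = 103/8 − 3 = 79/8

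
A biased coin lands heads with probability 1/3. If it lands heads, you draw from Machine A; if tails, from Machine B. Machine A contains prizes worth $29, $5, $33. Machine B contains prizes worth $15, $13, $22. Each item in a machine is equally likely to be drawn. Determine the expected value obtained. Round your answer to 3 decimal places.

$18.556

E[X | Machine A] = (29 + 5 + 33)/3 = 67/3
E[X | Machine B] = (15 + 13 + 22)/3 = 50/3
E[X] = (1/3)·67/3 + (2/3)·50/3 = 167/9 ≈ 18.556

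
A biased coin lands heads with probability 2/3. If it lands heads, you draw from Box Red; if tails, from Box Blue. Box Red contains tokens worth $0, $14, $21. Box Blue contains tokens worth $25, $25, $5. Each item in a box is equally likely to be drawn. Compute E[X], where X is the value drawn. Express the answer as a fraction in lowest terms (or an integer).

E[X | Box Red] = (0 + 14 + 21)/3 = 35/3
E[X | Box Blue] = (25 + 25 + 5)/3 = 55/3
E[X] = (2/3)·35/3 + (1/3)·55/3 = 125/9

125/9 dollars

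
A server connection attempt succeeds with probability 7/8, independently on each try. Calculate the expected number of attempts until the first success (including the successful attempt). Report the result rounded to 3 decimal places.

For a geometric distribution, E[trials] = 1/p = 1/(7/8) = 8/7.
≈ 1.143

1.143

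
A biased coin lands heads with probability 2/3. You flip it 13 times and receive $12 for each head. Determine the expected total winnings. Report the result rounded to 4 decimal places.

E[#heads] = 13·2/3 = 26/3 (linearity over flips).
E[winnings] = 12·26/3 = 104.
≈ 104.0000

$104.0000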